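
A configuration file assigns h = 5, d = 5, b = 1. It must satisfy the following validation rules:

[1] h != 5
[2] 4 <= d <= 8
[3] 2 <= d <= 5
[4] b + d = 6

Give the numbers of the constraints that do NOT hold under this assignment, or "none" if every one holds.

[1] h = 5, but 5 is required to differ — does not hold.
[2] d = 5 lies in [4, 8] — holds.
[3] d = 5 lies in [2, 5] — holds.
[4] b + d = 1 + 5 = 6 — holds.

Constraint 1 does not hold.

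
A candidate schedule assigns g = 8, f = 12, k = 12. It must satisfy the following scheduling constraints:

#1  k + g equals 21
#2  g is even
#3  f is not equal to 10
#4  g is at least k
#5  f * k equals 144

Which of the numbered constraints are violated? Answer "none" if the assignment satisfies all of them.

The assignment fails constraints 1 and 4.

#1 k + g = 12 + 8 = 20, not 21 — does not hold.
#2 g = 8 is even — holds.
#3 f = 12, and 12 ≠ 10 — holds.
#4 g = 8, k = 12; 8 < 12 (want ≥) — does not hold.
#5 f * k = 12 * 12 = 144 — holds.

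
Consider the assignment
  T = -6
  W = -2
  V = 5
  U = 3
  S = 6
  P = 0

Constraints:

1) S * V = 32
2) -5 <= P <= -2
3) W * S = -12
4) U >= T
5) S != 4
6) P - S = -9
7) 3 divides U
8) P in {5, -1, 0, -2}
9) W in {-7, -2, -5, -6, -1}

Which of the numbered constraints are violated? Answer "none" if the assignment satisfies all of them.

1) S * V = 6 * 5 = 30, not 32  no
2) P = 0 is outside [-5, -2]  no
3) W * S = -2 * 6 = -12  yes
4) U = 3, T = -6; 3 ≥ -6  yes
5) S = 6, and 6 ≠ 4  yes
6) P - S = 0 - 6 = -6, not -9  no
7) 3 / 3 = 1, so 3 divides 3  yes
8) P = 0 is in {5, -1, 0, -2}  yes
9) W = -2 is in {-7, -2, -5, -6, -1}  yes

The assignment fails constraints 1, 2, and 6.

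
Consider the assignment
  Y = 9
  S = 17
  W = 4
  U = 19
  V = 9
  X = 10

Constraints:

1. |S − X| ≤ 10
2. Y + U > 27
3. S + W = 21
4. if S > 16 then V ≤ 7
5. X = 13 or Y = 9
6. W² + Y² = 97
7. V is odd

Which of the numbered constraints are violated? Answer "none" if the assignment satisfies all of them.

Constraint 4 is violated.

1. |17 − 10| = 7; 7 ≤ 10 — satisfied.
2. Y + U = 9 + 19 = 28; 28 > 27 — satisfied.
3. S + W = 17 + 4 = 21 — satisfied.
4. S = 17 > 16, so we need V ≤ 7; but V = 9 > 7 — violated.
5. X = 10 ≠ 13, but Y = 9 = 9 (second disjunct) — satisfied.
6. W² + Y² = 4² + 9² = 16 + 81 = 97 — satisfied.
7. V = 9 is odd — satisfied.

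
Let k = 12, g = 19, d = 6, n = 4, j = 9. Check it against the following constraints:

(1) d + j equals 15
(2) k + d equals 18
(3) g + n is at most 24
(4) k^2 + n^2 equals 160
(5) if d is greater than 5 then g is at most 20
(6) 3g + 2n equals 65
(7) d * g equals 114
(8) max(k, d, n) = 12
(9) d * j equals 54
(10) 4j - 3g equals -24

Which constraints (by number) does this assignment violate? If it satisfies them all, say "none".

The assignment fails constraint 10.

(1) d + j = 6 + 9 = 15  ✔
(2) k + d = 12 + 6 = 18  ✔
(3) g + n = 19 + 4 = 23; 23 ≤ 24  ✔
(4) k^2 + n^2 = 12^2 + 4^2 = 144 + 16 = 160  ✔
(5) d = 6 > 5, so we need g ≤ 20; g = 19 ≤ 20  ✔
(6) 3g + 2n = 3(19) + 2(4) = 65  ✔
(7) d * g = 6 * 19 = 114  ✔
(8) max(12, 6, 4) = 12  ✔
(9) d * j = 6 * 9 = 54  ✔
(10) 4j - 3g = 4(9) - 3(19) = -21, not -24  ✘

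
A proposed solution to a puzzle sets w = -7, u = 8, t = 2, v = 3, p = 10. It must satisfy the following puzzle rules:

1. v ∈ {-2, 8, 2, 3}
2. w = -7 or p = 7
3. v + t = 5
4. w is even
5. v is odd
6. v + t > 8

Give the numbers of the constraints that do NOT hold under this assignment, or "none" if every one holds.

1. v = 3 is in {-2, 8, 2, 3} — OK.
2. w = -7 = -7 (first disjunct) — OK.
3. v + t = 3 + 2 = 5 — OK.
4. w = -7 is odd — violated.
5. v = 3 is odd — OK.
6. v + t = 3 + 2 = 5; 5 ≤ 8, bound 8 not met — violated.

Violated: 4, 6.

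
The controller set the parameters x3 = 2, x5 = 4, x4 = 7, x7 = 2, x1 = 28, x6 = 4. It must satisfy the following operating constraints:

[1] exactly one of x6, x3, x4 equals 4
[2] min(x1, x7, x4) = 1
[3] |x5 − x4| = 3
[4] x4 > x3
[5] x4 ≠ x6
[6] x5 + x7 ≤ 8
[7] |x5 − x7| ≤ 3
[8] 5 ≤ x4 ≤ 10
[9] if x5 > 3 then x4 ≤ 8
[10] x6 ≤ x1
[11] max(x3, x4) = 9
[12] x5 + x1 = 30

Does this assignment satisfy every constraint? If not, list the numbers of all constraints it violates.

[1] x6=4, x3=2, x4=7; 1 of them equals 4 — holds.
[2] min(28, 2, 7) = 2, not 1 — fails.
[3] |4 − 7| = 3 — holds.
[4] x4 = 7, x3 = 2; 7 > 2 — holds.
[5] x4 = 7, x6 = 4; distinct — holds.
[6] x5 + x7 = 4 + 2 = 6; 6 ≤ 8 — holds.
[7] |4 − 2| = 2; 2 ≤ 3 — holds.
[8] x4 = 7 lies in [5, 10] — holds.
[9] x5 = 4 > 3, so we need x4 ≤ 8; x4 = 7 ≤ 8 — holds.
[10] x6 = 4, x1 = 28; 4 ≤ 28 — holds.
[11] max(2, 7) = 7, not 9 — fails.
[12] x5 + x1 = 4 + 28 = 32, not 30 — fails.

Constraints 2, 11, and 12 are violated.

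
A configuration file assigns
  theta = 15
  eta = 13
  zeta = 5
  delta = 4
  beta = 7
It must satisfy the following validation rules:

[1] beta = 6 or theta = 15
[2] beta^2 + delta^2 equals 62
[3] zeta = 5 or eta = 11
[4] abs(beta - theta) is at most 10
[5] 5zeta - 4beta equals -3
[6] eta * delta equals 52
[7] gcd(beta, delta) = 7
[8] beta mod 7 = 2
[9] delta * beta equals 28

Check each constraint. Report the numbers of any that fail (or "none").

The assignment fails constraints 2, 7, and 8.

[1] beta = 7 ≠ 6, but theta = 15 = 15 (second disjunct) — holds.
[2] beta^2 + delta^2 = 7^2 + 4^2 = 49 + 16 = 65, not 62 — does not hold.
[3] zeta = 5 = 5 (first disjunct) — holds.
[4] abs(7 - 15) = 8; 8 ≤ 10 — holds.
[5] 5zeta - 4beta = 5(5) - 4(7) = -3 — holds.
[6] eta * delta = 13 * 4 = 52 — holds.
[7] gcd(7, 4) = 1, not 7 — does not hold.
[8] 7 mod 7 = 0, not 2 — does not hold.
[9] delta * beta = 4 * 7 = 28 — holds.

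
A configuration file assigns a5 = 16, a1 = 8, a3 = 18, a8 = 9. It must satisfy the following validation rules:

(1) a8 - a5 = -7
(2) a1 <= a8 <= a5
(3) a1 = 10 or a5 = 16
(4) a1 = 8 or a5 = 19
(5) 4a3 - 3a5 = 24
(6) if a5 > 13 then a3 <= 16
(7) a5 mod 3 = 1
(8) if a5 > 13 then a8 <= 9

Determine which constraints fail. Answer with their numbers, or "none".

Violated: 6.

(1) a8 - a5 = 9 - 16 = -7  yes
(2) values 8 <= 9 <= 16  yes
(3) a1 = 8 ≠ 10, but a5 = 16 = 16 (second disjunct)  yes
(4) a1 = 8 = 8 (first disjunct)  yes
(5) 4a3 - 3a5 = 4(18) - 3(16) = 24  yes
(6) a5 = 16 > 13, so we need a3 ≤ 16; but a3 = 18 > 16  no
(7) 16 mod 3 = 1  yes
(8) a5 = 16 > 13, so we need a8 ≤ 9; a8 = 9 ≤ 9  yes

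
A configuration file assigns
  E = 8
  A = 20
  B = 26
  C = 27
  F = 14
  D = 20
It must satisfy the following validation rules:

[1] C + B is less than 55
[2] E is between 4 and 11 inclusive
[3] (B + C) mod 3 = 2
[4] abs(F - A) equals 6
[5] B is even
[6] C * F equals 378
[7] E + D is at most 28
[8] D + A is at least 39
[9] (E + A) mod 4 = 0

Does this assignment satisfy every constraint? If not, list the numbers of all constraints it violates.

[1] C + B = 27 + 26 = 53; 53 < 55 — OK.
[2] E = 8 lies in [4, 11] — OK.
[3] B + C = 53; 53 mod 3 = 2 — OK.
[4] abs(14 - 20) = 6 — OK.
[5] B = 26 is even — OK.
[6] C * F = 27 * 14 = 378 — OK.
[7] E + D = 8 + 20 = 28; 28 ≤ 28 — OK.
[8] D + A = 20 + 20 = 40; 40 ≥ 39 — OK.
[9] E + A = 28; 28 mod 4 = 0 — OK.

The assignment satisfies every constraint.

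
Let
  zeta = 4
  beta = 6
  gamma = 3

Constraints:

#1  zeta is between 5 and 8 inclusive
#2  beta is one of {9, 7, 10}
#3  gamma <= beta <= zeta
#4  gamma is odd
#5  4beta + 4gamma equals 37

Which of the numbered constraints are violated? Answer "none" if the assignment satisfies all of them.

The assignment fails constraints 1, 2, 3, 5.

#1 zeta = 4 is outside [5, 8] — violated.
#2 beta = 6 is not in {9, 7, 10} — violated.
#3 values 3, 6, 4; beta = 6 is not <= zeta = 4 — violated.
#4 gamma = 3 is odd — satisfied.
#5 4beta + 4gamma = 4(6) + 4(3) = 36, not 37 — violated.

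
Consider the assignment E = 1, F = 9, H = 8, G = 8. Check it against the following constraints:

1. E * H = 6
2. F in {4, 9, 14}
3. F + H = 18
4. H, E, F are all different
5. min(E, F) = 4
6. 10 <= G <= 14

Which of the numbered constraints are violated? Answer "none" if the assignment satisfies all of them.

1. E * H = 1 * 8 = 8, not 6 — violated.
2. F = 9 is in {4, 9, 14} — satisfied.
3. F + H = 9 + 8 = 17, not 18 — violated.
4. values 8, 1, 9 are pairwise distinct — satisfied.
5. min(1, 9) = 1, not 4 — violated.
6. G = 8 is outside [10, 14] — violated.

Constraints 1, 3, 5, 6 are violated.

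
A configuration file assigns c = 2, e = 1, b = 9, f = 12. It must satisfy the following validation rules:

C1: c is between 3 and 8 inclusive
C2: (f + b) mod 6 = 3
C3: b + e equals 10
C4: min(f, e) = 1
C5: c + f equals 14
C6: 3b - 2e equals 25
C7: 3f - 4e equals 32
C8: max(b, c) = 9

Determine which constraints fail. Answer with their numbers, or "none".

Constraint 1 does not hold.

C1: c = 2 is outside [3, 8]  no
C2: f + b = 21; 21 mod 6 = 3  yes
C3: b + e = 9 + 1 = 10  yes
C4: min(12, 1) = 1  yes
C5: c + f = 2 + 12 = 14  yes
C6: 3b - 2e = 3(9) - 2(1) = 25  yes
C7: 3f - 4e = 3(12) - 4(1) = 32  yes
C8: max(9, 2) = 9  yes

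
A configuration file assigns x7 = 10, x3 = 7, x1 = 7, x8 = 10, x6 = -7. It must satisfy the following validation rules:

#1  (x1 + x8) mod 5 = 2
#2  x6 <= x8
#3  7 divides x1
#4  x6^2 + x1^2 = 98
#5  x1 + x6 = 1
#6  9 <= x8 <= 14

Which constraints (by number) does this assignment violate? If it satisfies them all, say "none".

#1 x1 + x8 = 17; 17 mod 5 = 2  OK
#2 x6 = -7, x8 = 10; -7 ≤ 10  OK
#3 7 / 7 = 1, so 7 divides 7  OK
#4 x6^2 + x1^2 = (-7)^2 + 7^2 = 49 + 49 = 98  OK
#5 x1 + x6 = 7 + (-7) = 0, not 1  FAIL
#6 x8 = 10 lies in [9, 14]  OK

Constraint 5 is violated.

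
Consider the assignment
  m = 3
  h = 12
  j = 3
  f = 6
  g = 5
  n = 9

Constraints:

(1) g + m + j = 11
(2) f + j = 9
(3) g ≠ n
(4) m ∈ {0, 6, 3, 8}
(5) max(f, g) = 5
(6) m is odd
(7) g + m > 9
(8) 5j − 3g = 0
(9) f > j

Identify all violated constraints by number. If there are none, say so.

Violated: 5, 7.

(1) g + m + j = 5 + 3 + 3 = 11 — OK.
(2) f + j = 6 + 3 = 9 — OK.
(3) g = 5, n = 9; distinct — OK.
(4) m = 3 is in {0, 6, 3, 8} — OK.
(5) max(6, 5) = 6, not 5 — violated.
(6) m = 3 is odd — OK.
(7) g + m = 5 + 3 = 8; 8 ≤ 9, bound 9 not met — violated.
(8) 5j − 3g = 5(3) − 3(5) = 0 — OK.
(9) f = 6, j = 3; 6 > 3 — OK.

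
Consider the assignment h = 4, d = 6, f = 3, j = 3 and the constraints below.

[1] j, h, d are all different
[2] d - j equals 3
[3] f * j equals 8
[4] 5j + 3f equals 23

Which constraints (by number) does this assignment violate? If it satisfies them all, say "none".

Constraints 3 and 4 do not hold.

[1] values 3, 4, 6 are pairwise distinct — OK.
[2] d - j = 6 - 3 = 3 — OK.
[3] f * j = 3 * 3 = 9, not 8 — violated.
[4] 5j + 3f = 5(3) + 3(3) = 24, not 23 — violated.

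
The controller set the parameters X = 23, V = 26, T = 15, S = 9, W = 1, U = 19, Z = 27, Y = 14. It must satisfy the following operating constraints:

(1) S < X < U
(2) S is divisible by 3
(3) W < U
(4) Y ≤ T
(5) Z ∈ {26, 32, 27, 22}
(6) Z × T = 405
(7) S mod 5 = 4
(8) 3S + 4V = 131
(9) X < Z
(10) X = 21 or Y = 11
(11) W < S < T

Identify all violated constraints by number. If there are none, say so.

No — constraints 1, 10 are not satisfied.

(1) values 9, 23, 19; X = 23 is not < U = 19 — violated.
(2) 9 / 3 = 3, so 3 divides 9 — satisfied.
(3) W = 1, U = 19; 1 < 19 — satisfied.
(4) Y = 14, T = 15; 14 ≤ 15 — satisfied.
(5) Z = 27 is in {26, 32, 27, 22} — satisfied.
(6) Z × T = 27 × 15 = 405 — satisfied.
(7) 9 mod 5 = 4 — satisfied.
(8) 3S + 4V = 3(9) + 4(26) = 131 — satisfied.
(9) X = 23, Z = 27; 23 < 27 — satisfied.
(10) X = 23 ≠ 21 and Y = 14 ≠ 11; both disjuncts false — violated.
(11) values 1 < 9 < 15 — satisfied.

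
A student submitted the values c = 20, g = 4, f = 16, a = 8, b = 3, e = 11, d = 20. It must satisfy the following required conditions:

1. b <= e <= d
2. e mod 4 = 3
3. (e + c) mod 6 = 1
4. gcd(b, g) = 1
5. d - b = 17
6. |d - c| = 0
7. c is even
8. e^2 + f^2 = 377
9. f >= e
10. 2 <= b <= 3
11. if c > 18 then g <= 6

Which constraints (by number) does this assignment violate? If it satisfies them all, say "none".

1. values 3 <= 11 <= 20  true
2. 11 mod 4 = 3  true
3. e + c = 31; 31 mod 6 = 1  true
4. gcd(3, 4) = 1  true
5. d - b = 20 - 3 = 17  true
6. |20 - 20| = 0  true
7. c = 20 is even  true
8. e^2 + f^2 = 11^2 + 16^2 = 121 + 256 = 377  true
9. f = 16, e = 11; 16 ≥ 11  true
10. b = 3 lies in [2, 3]  true
11. c = 20 > 18, so we need g ≤ 6; g = 4 ≤ 6  true

None — every constraint holds.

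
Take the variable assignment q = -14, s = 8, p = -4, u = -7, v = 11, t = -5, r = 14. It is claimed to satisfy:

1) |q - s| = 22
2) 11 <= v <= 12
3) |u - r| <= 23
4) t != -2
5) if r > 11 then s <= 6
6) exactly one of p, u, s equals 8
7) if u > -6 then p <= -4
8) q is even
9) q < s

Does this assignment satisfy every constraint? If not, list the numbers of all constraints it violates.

1) |-14 - 8| = 22  ✓
2) v = 11 lies in [11, 12]  ✓
3) |-7 - 14| = 21; 21 ≤ 23  ✓
4) t = -5, and -5 ≠ -2  ✓
5) r = 14 > 11, so we need s ≤ 6; but s = 8 > 6  ✗
6) p=-4, u=-7, s=8; 1 of them equals 8  ✓
7) u = -7, not > -6; antecedent false, conditional vacuously true  ✓
8) q = -14 is even  ✓
9) q = -14, s = 8; -14 < 8  ✓

The assignment fails constraint 5.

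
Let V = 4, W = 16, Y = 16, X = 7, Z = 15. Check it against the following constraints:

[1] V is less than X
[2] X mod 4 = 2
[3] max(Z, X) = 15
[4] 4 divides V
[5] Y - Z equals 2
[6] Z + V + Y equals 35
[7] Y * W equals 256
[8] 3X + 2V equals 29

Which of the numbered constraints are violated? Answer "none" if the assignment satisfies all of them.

[1] V = 4, X = 7; 4 < 7  OK
[2] 7 mod 4 = 3, not 2  FAIL
[3] max(15, 7) = 15  OK
[4] 4 / 4 = 1, so 4 divides 4  OK
[5] Y - Z = 16 - 15 = 1, not 2  FAIL
[6] Z + V + Y = 15 + 4 + 16 = 35  OK
[7] Y * W = 16 * 16 = 256  OK
[8] 3X + 2V = 3(7) + 2(4) = 29  OK

Violated: 2 and 5.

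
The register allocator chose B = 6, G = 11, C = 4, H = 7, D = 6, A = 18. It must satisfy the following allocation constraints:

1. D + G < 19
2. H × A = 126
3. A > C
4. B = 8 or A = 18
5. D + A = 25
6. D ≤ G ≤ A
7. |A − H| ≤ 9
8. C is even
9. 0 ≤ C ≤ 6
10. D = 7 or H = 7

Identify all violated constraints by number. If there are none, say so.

Constraints 5, 7 are violated.

1. D + G = 6 + 11 = 17; 17 < 19  true
2. H × A = 7 × 18 = 126  true
3. A = 18, C = 4; 18 > 4  true
4. B = 6 ≠ 8, but A = 18 = 18 (second disjunct)  true
5. D + A = 6 + 18 = 24, not 25  false
6. values 6 ≤ 11 ≤ 18  true
7. |18 − 7| = 11; 11 > 9, exceeds bound 9  false
8. C = 4 is even  true
9. C = 4 lies in [0, 6]  true
10. D = 6 ≠ 7, but H = 7 = 7 (second disjunct)  true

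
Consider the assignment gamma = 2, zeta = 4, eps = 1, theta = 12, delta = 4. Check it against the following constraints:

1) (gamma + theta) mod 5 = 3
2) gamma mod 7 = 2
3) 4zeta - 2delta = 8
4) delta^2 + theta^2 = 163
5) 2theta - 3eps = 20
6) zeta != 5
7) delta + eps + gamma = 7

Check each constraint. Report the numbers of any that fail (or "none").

Constraints 1, 4, 5 do not hold.

1) gamma + theta = 14; 14 mod 5 = 4, not 3  ✗
2) 2 mod 7 = 2  ✓
3) 4zeta - 2delta = 4(4) - 2(4) = 8  ✓
4) delta^2 + theta^2 = 4^2 + 12^2 = 16 + 144 = 160, not 163  ✗
5) 2theta - 3eps = 2(12) - 3(1) = 21, not 20  ✗
6) zeta = 4, and 4 ≠ 5  ✓
7) delta + eps + gamma = 4 + 1 + 2 = 7  ✓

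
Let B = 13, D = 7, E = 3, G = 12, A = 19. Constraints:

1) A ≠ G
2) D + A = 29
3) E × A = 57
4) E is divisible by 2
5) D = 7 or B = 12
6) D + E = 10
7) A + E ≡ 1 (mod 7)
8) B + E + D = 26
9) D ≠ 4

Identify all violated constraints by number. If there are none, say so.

Constraints 2, 4, 8 do not hold.

1) A = 19, G = 12; distinct — holds.
2) D + A = 7 + 19 = 26, not 29 — fails.
3) E × A = 3 × 19 = 57 — holds.
4) 3 = 2×1 + 1, so 2 does not divide 3 — fails.
5) D = 7 = 7 (first disjunct) — holds.
6) D + E = 7 + 3 = 10 — holds.
7) A + E = 22; 22 mod 7 = 1 — holds.
8) B + E + D = 13 + 3 + 7 = 23, not 26 — fails.
9) D = 7, and 7 ≠ 4 — holds.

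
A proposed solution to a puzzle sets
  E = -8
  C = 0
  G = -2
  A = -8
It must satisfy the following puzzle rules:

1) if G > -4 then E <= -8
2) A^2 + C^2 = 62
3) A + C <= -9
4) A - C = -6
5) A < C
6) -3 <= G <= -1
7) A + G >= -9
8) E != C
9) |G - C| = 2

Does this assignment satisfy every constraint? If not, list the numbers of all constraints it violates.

No — constraints 2, 3, 4, and 7 are not satisfied.

1) G = -2 > -4, so we need E ≤ -8; E = -8 ≤ -8 — satisfied.
2) A^2 + C^2 = (-8)^2 + 0^2 = 64 + 0 = 64, not 62 — violated.
3) A + C = -8 + 0 = -8; -8 > -9, bound -9 not met — violated.
4) A - C = -8 - 0 = -8, not -6 — violated.
5) A = -8, C = 0; -8 < 0 — satisfied.
6) G = -2 lies in [-3, -1] — satisfied.
7) A + G = -8 + (-2) = -10; -10 < -9, bound -9 not met — violated.
8) E = -8, C = 0; distinct — satisfied.
9) |-2 - 0| = 2 — satisfied.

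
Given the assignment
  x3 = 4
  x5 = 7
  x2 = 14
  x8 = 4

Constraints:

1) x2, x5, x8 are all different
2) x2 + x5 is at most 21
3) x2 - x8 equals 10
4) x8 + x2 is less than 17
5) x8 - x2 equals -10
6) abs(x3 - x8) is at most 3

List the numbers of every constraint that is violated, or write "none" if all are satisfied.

The assignment fails constraint 4.

1) values 14, 7, 4 are pairwise distinct — holds.
2) x2 + x5 = 14 + 7 = 21; 21 ≤ 21 — holds.
3) x2 - x8 = 14 - 4 = 10 — holds.
4) x8 + x2 = 4 + 14 = 18; 18 ≥ 17, bound 17 not met — fails.
5) x8 - x2 = 4 - 14 = -10 — holds.
6) abs(4 - 4) = 0; 0 ≤ 3 — holds.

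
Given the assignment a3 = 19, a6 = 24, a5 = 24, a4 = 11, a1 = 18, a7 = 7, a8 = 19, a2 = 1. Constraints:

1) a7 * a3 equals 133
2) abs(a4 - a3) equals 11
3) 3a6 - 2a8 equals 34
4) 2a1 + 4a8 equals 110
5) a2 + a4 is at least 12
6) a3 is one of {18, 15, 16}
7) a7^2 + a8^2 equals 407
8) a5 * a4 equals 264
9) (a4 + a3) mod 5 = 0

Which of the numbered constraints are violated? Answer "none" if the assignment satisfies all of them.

1) a7 * a3 = 7 * 19 = 133  ✔
2) abs(11 - 19) = 8, not 11  ✘
3) 3a6 - 2a8 = 3(24) - 2(19) = 34  ✔
4) 2a1 + 4a8 = 2(18) + 4(19) = 112, not 110  ✘
5) a2 + a4 = 1 + 11 = 12; 12 ≥ 12  ✔
6) a3 = 19 is not in {18, 15, 16}  ✘
7) a7^2 + a8^2 = 7^2 + 19^2 = 49 + 361 = 410, not 407  ✘
8) a5 * a4 = 24 * 11 = 264  ✔
9) a4 + a3 = 30; 30 mod 5 = 0  ✔

The assignment fails constraints 2, 4, 6, and 7.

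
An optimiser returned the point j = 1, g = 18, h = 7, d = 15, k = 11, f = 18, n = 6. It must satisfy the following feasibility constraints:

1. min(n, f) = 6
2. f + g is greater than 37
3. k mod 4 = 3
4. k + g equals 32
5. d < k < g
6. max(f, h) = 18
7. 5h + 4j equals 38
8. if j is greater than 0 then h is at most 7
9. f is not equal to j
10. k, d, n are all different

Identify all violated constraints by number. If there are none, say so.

Constraints 2, 4, 5, and 7 are violated.

1. min(6, 18) = 6  OK
2. f + g = 18 + 18 = 36; 36 ≤ 37, bound 37 not met  FAIL
3. 11 mod 4 = 3  OK
4. k + g = 11 + 18 = 29, not 32  FAIL
5. values 15, 11, 18; d = 15 is not < k = 11  FAIL
6. max(18, 7) = 18  OK
7. 5h + 4j = 5(7) + 4(1) = 39, not 38  FAIL
8. j = 1 > 0, so we need h ≤ 7; h = 7 ≤ 7  OK
9. f = 18, j = 1; distinct  OK
10. values 11, 15, 6 are pairwise distinct  OK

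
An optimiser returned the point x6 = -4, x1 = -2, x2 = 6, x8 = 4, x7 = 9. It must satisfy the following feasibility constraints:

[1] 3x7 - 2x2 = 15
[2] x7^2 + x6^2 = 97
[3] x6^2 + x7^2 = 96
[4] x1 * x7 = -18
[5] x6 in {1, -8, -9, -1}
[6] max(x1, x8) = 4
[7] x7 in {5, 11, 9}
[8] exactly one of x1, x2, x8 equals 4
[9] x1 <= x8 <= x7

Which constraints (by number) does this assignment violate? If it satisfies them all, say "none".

Constraints 3 and 5 do not hold.

[1] 3x7 - 2x2 = 3(9) - 2(6) = 15 — holds.
[2] x7^2 + x6^2 = 9^2 + (-4)^2 = 81 + 16 = 97 — holds.
[3] x6^2 + x7^2 = (-4)^2 + 9^2 = 16 + 81 = 97, not 96 — fails.
[4] x1 * x7 = -2 * 9 = -18 — holds.
[5] x6 = -4 is not in {1, -8, -9, -1} — fails.
[6] max(-2, 4) = 4 — holds.
[7] x7 = 9 is in {5, 11, 9} — holds.
[8] x1=-2, x2=6, x8=4; 1 of them equals 4 — holds.
[9] values -2 <= 4 <= 9 — holds.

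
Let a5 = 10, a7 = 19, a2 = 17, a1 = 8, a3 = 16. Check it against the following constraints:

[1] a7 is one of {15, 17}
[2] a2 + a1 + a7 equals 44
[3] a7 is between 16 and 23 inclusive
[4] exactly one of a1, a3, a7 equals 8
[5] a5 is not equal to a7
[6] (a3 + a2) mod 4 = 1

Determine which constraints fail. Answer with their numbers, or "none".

Constraint 1 is violated.

[1] a7 = 19 is not in {15, 17}  ✗
[2] a2 + a1 + a7 = 17 + 8 + 19 = 44  ✓
[3] a7 = 19 lies in [16, 23]  ✓
[4] a1=8, a3=16, a7=19; 1 of them equals 8  ✓
[5] a5 = 10, a7 = 19; distinct  ✓
[6] a3 + a2 = 33; 33 mod 4 = 1  ✓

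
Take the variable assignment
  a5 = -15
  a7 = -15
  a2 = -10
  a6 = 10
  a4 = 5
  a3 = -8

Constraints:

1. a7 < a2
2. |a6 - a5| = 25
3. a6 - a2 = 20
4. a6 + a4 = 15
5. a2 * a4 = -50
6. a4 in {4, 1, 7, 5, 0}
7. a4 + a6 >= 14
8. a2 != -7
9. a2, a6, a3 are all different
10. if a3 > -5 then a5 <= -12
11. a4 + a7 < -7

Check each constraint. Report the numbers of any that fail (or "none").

All constraints are satisfied.

1. a7 = -15, a2 = -10; -15 < -10 — holds.
2. |10 - (-15)| = 25 — holds.
3. a6 - a2 = 10 - (-10) = 20 — holds.
4. a6 + a4 = 10 + 5 = 15 — holds.
5. a2 * a4 = -10 * 5 = -50 — holds.
6. a4 = 5 is in {4, 1, 7, 5, 0} — holds.
7. a4 + a6 = 5 + 10 = 15; 15 ≥ 14 — holds.
8. a2 = -10, and -10 ≠ -7 — holds.
9. values -10, 10, -8 are pairwise distinct — holds.
10. a3 = -8, not > -5; antecedent false, conditional vacuously true — holds.
11. a4 + a7 = 5 + (-15) = -10; -10 < -7 — holds.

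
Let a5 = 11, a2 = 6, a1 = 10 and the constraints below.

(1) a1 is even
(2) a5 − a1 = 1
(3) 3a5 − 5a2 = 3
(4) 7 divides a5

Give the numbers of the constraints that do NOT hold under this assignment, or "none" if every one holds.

The assignment fails constraint 4.

(1) a1 = 10 is even  holds
(2) a5 − a1 = 11 − 10 = 1  holds
(3) 3a5 − 5a2 = 3(11) − 5(6) = 3  holds
(4) 11 = 7×1 + 4, so 7 does not divide 11  fails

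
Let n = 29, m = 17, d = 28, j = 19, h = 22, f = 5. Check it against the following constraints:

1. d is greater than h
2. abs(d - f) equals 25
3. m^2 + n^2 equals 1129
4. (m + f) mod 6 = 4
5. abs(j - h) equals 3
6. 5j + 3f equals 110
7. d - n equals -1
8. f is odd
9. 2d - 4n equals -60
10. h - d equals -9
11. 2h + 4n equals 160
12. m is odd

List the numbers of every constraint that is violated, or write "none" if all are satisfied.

No — constraints 2, 3, and 10 are not satisfied.

1. d = 28, h = 22; 28 > 22 — satisfied.
2. abs(28 - 5) = 23, not 25 — violated.
3. m^2 + n^2 = 17^2 + 29^2 = 289 + 841 = 1130, not 1129 — violated.
4. m + f = 22; 22 mod 6 = 4 — satisfied.
5. abs(19 - 22) = 3 — satisfied.
6. 5j + 3f = 5(19) + 3(5) = 110 — satisfied.
7. d - n = 28 - 29 = -1 — satisfied.
8. f = 5 is odd — satisfied.
9. 2d - 4n = 2(28) - 4(29) = -60 — satisfied.
10. h - d = 22 - 28 = -6, not -9 — violated.
11. 2h + 4n = 2(22) + 4(29) = 160 — satisfied.
12. m = 17 is odd — satisfied.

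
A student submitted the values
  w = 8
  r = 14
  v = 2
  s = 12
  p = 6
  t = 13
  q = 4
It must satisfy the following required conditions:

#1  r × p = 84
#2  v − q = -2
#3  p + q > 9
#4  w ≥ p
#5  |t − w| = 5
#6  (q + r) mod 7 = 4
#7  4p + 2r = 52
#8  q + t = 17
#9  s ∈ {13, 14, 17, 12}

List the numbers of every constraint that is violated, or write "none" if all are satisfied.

#1 r × p = 14 × 6 = 84 — holds.
#2 v − q = 2 − 4 = -2 — holds.
#3 p + q = 6 + 4 = 10; 10 > 9 — holds.
#4 w = 8, p = 6; 8 ≥ 6 — holds.
#5 |13 − 8| = 5 — holds.
#6 q + r = 18; 18 mod 7 = 4 — holds.
#7 4p + 2r = 4(6) + 2(14) = 52 — holds.
#8 q + t = 4 + 13 = 17 — holds.
#9 s = 12 is in {13, 14, 17, 12} — holds.

No violations.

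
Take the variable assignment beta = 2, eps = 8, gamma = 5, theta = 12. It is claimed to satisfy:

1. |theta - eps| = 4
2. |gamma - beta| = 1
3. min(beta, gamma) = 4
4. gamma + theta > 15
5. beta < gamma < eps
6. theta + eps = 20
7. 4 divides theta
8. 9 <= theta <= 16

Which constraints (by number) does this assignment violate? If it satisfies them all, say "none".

1. |12 - 8| = 4 — holds.
2. |5 - 2| = 3, not 1 — does not hold.
3. min(2, 5) = 2, not 4 — does not hold.
4. gamma + theta = 5 + 12 = 17; 17 > 15 — holds.
5. values 2 < 5 < 8 — holds.
6. theta + eps = 12 + 8 = 20 — holds.
7. 12 / 4 = 3, so 4 divides 12 — holds.
8. theta = 12 lies in [9, 16] — holds.

The assignment fails constraints 2 and 3.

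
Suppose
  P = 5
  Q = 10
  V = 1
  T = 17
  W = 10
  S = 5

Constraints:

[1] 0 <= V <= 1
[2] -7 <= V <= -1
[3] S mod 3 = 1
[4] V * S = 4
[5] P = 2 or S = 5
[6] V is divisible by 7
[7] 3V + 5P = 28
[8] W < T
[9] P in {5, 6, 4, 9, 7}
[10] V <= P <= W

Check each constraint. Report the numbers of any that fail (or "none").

[1] V = 1 lies in [0, 1]  ✔
[2] V = 1 is outside [-7, -1]  ✘
[3] 5 mod 3 = 2, not 1  ✘
[4] V * S = 1 * 5 = 5, not 4  ✘
[5] P = 5 ≠ 2, but S = 5 = 5 (second disjunct)  ✔
[6] 1 = 7*0 + 1, so 7 does not divide 1  ✘
[7] 3V + 5P = 3(1) + 5(5) = 28  ✔
[8] W = 10, T = 17; 10 < 17  ✔
[9] P = 5 is in {5, 6, 4, 9, 7}  ✔
[10] values 1 <= 5 <= 10  ✔

The assignment fails constraints 2, 3, 4, and 6.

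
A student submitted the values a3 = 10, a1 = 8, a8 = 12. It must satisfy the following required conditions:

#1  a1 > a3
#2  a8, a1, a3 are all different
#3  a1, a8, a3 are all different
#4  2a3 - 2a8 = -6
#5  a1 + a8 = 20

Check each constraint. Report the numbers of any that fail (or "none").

#1 a1 = 8, a3 = 10; 8 ≤ 10 (want >)  ✘
#2 values 12, 8, 10 are pairwise distinct  ✔
#3 values 8, 12, 10 are pairwise distinct  ✔
#4 2a3 - 2a8 = 2(10) - 2(12) = -4, not -6  ✘
#5 a1 + a8 = 8 + 12 = 20  ✔

Constraints 1, 4 are violated.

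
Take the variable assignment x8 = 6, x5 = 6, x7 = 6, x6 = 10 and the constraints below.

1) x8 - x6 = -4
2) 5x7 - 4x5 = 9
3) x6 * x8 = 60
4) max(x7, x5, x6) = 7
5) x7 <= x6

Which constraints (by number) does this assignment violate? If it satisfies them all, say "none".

1) x8 - x6 = 6 - 10 = -4 — OK.
2) 5x7 - 4x5 = 5(6) - 4(6) = 6, not 9 — violated.
3) x6 * x8 = 10 * 6 = 60 — OK.
4) max(6, 6, 10) = 10, not 7 — violated.
5) x7 = 6, x6 = 10; 6 ≤ 10 — OK.

Violated: 2 and 4.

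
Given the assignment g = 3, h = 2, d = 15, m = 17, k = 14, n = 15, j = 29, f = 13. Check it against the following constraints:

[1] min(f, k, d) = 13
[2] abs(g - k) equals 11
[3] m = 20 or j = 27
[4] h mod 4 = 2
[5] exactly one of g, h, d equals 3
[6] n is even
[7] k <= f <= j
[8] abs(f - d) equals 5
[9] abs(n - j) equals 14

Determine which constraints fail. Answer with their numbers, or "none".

[1] min(13, 14, 15) = 13 — OK.
[2] abs(3 - 14) = 11 — OK.
[3] m = 17 ≠ 20 and j = 29 ≠ 27; both disjuncts false — violated.
[4] 2 mod 4 = 2 — OK.
[5] g=3, h=2, d=15; 1 of them equals 3 — OK.
[6] n = 15 is odd — violated.
[7] values 14, 13, 29; k = 14 is not <= f = 13 — violated.
[8] abs(13 - 15) = 2, not 5 — violated.
[9] abs(15 - 29) = 14 — OK.

Constraints 3, 6, 7, and 8 are violated.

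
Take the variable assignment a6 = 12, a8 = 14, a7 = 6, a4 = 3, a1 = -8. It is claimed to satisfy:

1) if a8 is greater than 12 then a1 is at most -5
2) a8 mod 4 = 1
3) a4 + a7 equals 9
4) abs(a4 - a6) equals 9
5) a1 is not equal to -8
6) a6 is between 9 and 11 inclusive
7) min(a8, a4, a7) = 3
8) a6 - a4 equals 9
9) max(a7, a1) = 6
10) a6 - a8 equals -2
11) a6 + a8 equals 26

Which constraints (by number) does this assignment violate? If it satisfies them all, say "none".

The assignment fails constraints 2, 5, 6.

1) a8 = 14 > 12, so we need a1 ≤ -5; a1 = -8 ≤ -5  true
2) 14 mod 4 = 2, not 1  false
3) a4 + a7 = 3 + 6 = 9  true
4) abs(3 - 12) = 9  true
5) a1 = -8, but -8 is required to differ  false
6) a6 = 12 is outside [9, 11]  false
7) min(14, 3, 6) = 3  true
8) a6 - a4 = 12 - 3 = 9  true
9) max(6, -8) = 6  true
10) a6 - a8 = 12 - 14 = -2  true
11) a6 + a8 = 12 + 14 = 26  true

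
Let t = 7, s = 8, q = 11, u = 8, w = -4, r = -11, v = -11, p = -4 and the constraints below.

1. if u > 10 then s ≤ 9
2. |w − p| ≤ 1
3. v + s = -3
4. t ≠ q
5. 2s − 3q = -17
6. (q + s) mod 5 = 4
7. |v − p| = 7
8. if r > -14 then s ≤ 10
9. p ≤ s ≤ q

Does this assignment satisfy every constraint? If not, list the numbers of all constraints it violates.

1. u = 8, not > 10; antecedent false, conditional vacuously true  ✓
2. |-4 − (-4)| = 0; 0 ≤ 1  ✓
3. v + s = -11 + 8 = -3  ✓
4. t = 7, q = 11; distinct  ✓
5. 2s − 3q = 2(8) − 3(11) = -17  ✓
6. q + s = 19; 19 mod 5 = 4  ✓
7. |-11 − (-4)| = 7  ✓
8. r = -11 > -14, so we need s ≤ 10; s = 8 ≤ 10  ✓
9. values -4 ≤ 8 ≤ 11  ✓

All constraints are satisfied.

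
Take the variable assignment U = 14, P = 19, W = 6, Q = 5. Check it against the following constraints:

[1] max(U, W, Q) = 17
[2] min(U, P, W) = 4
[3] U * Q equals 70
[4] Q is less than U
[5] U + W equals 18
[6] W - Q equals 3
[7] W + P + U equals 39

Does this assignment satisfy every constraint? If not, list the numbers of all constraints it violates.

[1] max(14, 6, 5) = 14, not 17  ✗
[2] min(14, 19, 6) = 6, not 4  ✗
[3] U * Q = 14 * 5 = 70  ✓
[4] Q = 5, U = 14; 5 < 14  ✓
[5] U + W = 14 + 6 = 20, not 18  ✗
[6] W - Q = 6 - 5 = 1, not 3  ✗
[7] W + P + U = 6 + 19 + 14 = 39  ✓

No — constraints 1, 2, 5, 6 are not satisfied.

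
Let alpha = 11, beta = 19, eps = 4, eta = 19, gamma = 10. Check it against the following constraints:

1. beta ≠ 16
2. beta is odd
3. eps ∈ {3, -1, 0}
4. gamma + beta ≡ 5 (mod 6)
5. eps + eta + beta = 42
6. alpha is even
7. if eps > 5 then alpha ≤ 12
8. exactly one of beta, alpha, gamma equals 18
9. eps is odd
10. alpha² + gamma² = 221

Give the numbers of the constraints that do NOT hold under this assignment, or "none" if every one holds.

Constraints 3, 6, 8, and 9 do not hold.

1. beta = 19, and 19 ≠ 16 — satisfied.
2. beta = 19 is odd — satisfied.
3. eps = 4 is not in {3, -1, 0} — violated.
4. gamma + beta = 29; 29 mod 6 = 5 — satisfied.
5. eps + eta + beta = 4 + 19 + 19 = 42 — satisfied.
6. alpha = 11 is odd — violated.
7. eps = 4, not > 5; antecedent false, conditional vacuously true — satisfied.
8. beta=19, alpha=11, gamma=10; 0 of them equal 18, not exactly one — violated.
9. eps = 4 is even — violated.
10. alpha² + gamma² = 11² + 10² = 121 + 100 = 221 — satisfied.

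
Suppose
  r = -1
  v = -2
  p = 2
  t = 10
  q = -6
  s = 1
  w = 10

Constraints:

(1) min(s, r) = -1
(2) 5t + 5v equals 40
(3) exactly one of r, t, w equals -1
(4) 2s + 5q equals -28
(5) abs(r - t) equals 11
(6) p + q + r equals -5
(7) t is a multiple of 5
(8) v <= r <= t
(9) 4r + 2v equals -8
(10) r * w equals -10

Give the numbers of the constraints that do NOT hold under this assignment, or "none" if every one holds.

All constraints are satisfied.

(1) min(1, -1) = -1  yes
(2) 5t + 5v = 5(10) + 5(-2) = 40  yes
(3) r=-1, t=10, w=10; 1 of them equals -1  yes
(4) 2s + 5q = 2(1) + 5(-6) = -28  yes
(5) abs(-1 - 10) = 11  yes
(6) p + q + r = 2 + (-6) + (-1) = -5  yes
(7) 10 / 5 = 2, so 5 divides 10  yes
(8) values -2 <= -1 <= 10  yes
(9) 4r + 2v = 4(-1) + 2(-2) = -8  yes
(10) r * w = -1 * 10 = -10  yes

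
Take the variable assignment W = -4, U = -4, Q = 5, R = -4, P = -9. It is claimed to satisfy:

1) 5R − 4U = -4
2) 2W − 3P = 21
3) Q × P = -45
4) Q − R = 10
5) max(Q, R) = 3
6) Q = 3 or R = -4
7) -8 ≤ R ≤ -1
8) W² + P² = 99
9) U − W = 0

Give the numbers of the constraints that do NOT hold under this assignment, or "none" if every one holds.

1) 5R − 4U = 5(-4) − 4(-4) = -4 — satisfied.
2) 2W − 3P = 2(-4) − 3(-9) = 19, not 21 — violated.
3) Q × P = 5 × (-9) = -45 — satisfied.
4) Q − R = 5 − (-4) = 9, not 10 — violated.
5) max(5, -4) = 5, not 3 — violated.
6) Q = 5 ≠ 3, but R = -4 = -4 (second disjunct) — satisfied.
7) R = -4 lies in [-8, -1] — satisfied.
8) W² + P² = (-4)² + (-9)² = 16 + 81 = 97, not 99 — violated.
9) U − W = -4 − (-4) = 0 — satisfied.

Constraints 2, 4, 5, and 8 do not hold.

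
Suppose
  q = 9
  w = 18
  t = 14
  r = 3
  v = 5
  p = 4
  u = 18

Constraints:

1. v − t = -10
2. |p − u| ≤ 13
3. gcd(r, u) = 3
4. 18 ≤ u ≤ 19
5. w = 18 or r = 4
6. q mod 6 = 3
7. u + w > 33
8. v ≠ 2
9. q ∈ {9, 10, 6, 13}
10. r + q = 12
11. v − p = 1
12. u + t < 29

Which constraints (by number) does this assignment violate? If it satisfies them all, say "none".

1. v − t = 5 − 14 = -9, not -10 — violated.
2. |4 − 18| = 14; 14 > 13, exceeds bound 13 — violated.
3. gcd(3, 18) = 3 — satisfied.
4. u = 18 lies in [18, 19] — satisfied.
5. w = 18 = 18 (first disjunct) — satisfied.
6. 9 mod 6 = 3 — satisfied.
7. u + w = 18 + 18 = 36; 36 > 33 — satisfied.
8. v = 5, and 5 ≠ 2 — satisfied.
9. q = 9 is in {9, 10, 6, 13} — satisfied.
10. r + q = 3 + 9 = 12 — satisfied.
11. v − p = 5 − 4 = 1 — satisfied.
12. u + t = 18 + 14 = 32; 32 ≥ 29, bound 29 not met — violated.

Constraints 1, 2, and 12 are violated.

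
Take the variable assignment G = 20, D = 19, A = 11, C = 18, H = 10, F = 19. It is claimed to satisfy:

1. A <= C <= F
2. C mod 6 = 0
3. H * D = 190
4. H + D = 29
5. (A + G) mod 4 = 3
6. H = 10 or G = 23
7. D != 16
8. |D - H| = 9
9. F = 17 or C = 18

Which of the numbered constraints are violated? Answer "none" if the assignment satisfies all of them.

1. values 11 <= 18 <= 19 — holds.
2. 18 mod 6 = 0 — holds.
3. H * D = 10 * 19 = 190 — holds.
4. H + D = 10 + 19 = 29 — holds.
5. A + G = 31; 31 mod 4 = 3 — holds.
6. H = 10 = 10 (first disjunct) — holds.
7. D = 19, and 19 ≠ 16 — holds.
8. |19 - 10| = 9 — holds.
9. F = 19 ≠ 17, but C = 18 = 18 (second disjunct) — holds.

Yes — all constraints hold.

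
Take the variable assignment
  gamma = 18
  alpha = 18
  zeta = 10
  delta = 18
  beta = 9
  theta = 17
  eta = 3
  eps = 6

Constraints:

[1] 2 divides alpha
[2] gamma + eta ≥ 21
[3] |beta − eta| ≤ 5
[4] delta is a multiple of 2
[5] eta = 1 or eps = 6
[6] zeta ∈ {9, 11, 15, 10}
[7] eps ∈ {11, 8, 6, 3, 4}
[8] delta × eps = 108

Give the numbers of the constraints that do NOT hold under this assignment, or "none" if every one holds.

No — constraint 3 is not satisfied.

[1] 18 / 2 = 9, so 2 divides 18  ✓
[2] gamma + eta = 18 + 3 = 21; 21 ≥ 21  ✓
[3] |9 − 3| = 6; 6 > 5, exceeds bound 5  ✗
[4] 18 / 2 = 9, so 2 divides 18  ✓
[5] eta = 3 ≠ 1, but eps = 6 = 6 (second disjunct)  ✓
[6] zeta = 10 is in {9, 11, 15, 10}  ✓
[7] eps = 6 is in {11, 8, 6, 3, 4}  ✓
[8] delta × eps = 18 × 6 = 108  ✓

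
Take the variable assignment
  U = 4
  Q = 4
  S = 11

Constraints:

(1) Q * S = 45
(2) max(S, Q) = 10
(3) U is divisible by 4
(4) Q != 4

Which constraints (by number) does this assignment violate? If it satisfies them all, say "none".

(1) Q * S = 4 * 11 = 44, not 45 — violated.
(2) max(11, 4) = 11, not 10 — violated.
(3) 4 / 4 = 1, so 4 divides 4 — satisfied.
(4) Q = 4, but 4 is required to differ — violated.

Constraints 1, 2, and 4 do not hold.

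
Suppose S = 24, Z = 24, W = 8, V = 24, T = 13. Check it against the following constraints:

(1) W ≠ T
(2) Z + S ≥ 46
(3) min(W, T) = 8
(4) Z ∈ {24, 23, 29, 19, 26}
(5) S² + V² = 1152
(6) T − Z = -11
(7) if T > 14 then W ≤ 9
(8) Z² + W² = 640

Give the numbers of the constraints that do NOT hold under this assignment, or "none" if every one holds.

(1) W = 8, T = 13; distinct  ✔
(2) Z + S = 24 + 24 = 48; 48 ≥ 46  ✔
(3) min(8, 13) = 8  ✔
(4) Z = 24 is in {24, 23, 29, 19, 26}  ✔
(5) S² + V² = 24² + 24² = 576 + 576 = 1152  ✔
(6) T − Z = 13 − 24 = -11  ✔
(7) T = 13, not > 14; antecedent false, conditional vacuously true  ✔
(8) Z² + W² = 24² + 8² = 576 + 64 = 640  ✔

All constraints are satisfied.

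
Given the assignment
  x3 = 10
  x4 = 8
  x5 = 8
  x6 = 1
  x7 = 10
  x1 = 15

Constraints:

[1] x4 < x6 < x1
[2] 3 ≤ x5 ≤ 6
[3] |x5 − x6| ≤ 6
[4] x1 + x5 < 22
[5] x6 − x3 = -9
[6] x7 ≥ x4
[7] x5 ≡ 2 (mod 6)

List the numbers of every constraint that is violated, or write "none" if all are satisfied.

[1] values 8, 1, 15; x4 = 8 is not < x6 = 1 — violated.
[2] x5 = 8 is outside [3, 6] — violated.
[3] |8 − 1| = 7; 7 > 6, exceeds bound 6 — violated.
[4] x1 + x5 = 15 + 8 = 23; 23 ≥ 22, bound 22 not met — violated.
[5] x6 − x3 = 1 − 10 = -9 — OK.
[6] x7 = 10, x4 = 8; 10 ≥ 8 — OK.
[7] 8 mod 6 = 2 — OK.

Violated: 1, 2, 3, and 4.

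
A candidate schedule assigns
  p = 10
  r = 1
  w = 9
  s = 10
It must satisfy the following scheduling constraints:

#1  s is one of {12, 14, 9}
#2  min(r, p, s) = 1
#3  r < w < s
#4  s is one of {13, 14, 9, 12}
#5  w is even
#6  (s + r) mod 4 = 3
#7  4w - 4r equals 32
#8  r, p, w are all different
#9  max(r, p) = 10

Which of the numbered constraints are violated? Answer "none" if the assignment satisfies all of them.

Constraints 1, 4, and 5 do not hold.

#1 s = 10 is not in {12, 14, 9} — violated.
#2 min(1, 10, 10) = 1 — OK.
#3 values 1 < 9 < 10 — OK.
#4 s = 10 is not in {13, 14, 9, 12} — violated.
#5 w = 9 is odd — violated.
#6 s + r = 11; 11 mod 4 = 3 — OK.
#7 4w - 4r = 4(9) - 4(1) = 32 — OK.
#8 values 1, 10, 9 are pairwise distinct — OK.
#9 max(1, 10) = 10 — OK.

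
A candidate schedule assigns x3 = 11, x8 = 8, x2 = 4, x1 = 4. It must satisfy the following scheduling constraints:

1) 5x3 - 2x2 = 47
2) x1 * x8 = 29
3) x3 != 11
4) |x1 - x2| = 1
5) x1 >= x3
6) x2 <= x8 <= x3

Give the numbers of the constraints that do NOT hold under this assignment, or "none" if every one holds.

1) 5x3 - 2x2 = 5(11) - 2(4) = 47  true
2) x1 * x8 = 4 * 8 = 32, not 29  false
3) x3 = 11, but 11 is required to differ  false
4) |4 - 4| = 0, not 1  false
5) x1 = 4, x3 = 11; 4 < 11 (want ≥)  false
6) values 4 <= 8 <= 11  true

Constraints 2, 3, 4, 5 are violated.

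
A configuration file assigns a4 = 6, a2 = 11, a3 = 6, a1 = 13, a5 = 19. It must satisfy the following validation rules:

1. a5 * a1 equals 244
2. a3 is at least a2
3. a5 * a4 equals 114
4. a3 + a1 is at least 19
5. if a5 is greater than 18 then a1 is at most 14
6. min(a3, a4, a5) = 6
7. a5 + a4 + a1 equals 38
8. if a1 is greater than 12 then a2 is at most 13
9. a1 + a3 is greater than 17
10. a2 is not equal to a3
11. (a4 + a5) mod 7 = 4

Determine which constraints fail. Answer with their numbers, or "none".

The assignment fails constraints 1, 2.

1. a5 * a1 = 19 * 13 = 247, not 244 — fails.
2. a3 = 6, a2 = 11; 6 < 11 (want ≥) — fails.
3. a5 * a4 = 19 * 6 = 114 — holds.
4. a3 + a1 = 6 + 13 = 19; 19 ≥ 19 — holds.
5. a5 = 19 > 18, so we need a1 ≤ 14; a1 = 13 ≤ 14 — holds.
6. min(6, 6, 19) = 6 — holds.
7. a5 + a4 + a1 = 19 + 6 + 13 = 38 — holds.
8. a1 = 13 > 12, so we need a2 ≤ 13; a2 = 11 ≤ 13 — holds.
9. a1 + a3 = 13 + 6 = 19; 19 > 17 — holds.
10. a2 = 11, a3 = 6; distinct — holds.
11. a4 + a5 = 25; 25 mod 7 = 4 — holds.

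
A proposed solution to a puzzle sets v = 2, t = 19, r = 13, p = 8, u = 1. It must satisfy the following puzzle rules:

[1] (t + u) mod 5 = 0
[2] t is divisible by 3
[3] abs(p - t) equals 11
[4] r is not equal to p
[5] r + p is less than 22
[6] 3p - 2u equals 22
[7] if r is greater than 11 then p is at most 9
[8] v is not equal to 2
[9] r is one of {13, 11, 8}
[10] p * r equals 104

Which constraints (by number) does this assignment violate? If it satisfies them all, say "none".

[1] t + u = 20; 20 mod 5 = 0 — holds.
[2] 19 = 3*6 + 1, so 3 does not divide 19 — does not hold.
[3] abs(8 - 19) = 11 — holds.
[4] r = 13, p = 8; distinct — holds.
[5] r + p = 13 + 8 = 21; 21 < 22 — holds.
[6] 3p - 2u = 3(8) - 2(1) = 22 — holds.
[7] r = 13 > 11, so we need p ≤ 9; p = 8 ≤ 9 — holds.
[8] v = 2, but 2 is required to differ — does not hold.
[9] r = 13 is in {13, 11, 8} — holds.
[10] p * r = 8 * 13 = 104 — holds.

No — constraints 2 and 8 are not satisfied.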